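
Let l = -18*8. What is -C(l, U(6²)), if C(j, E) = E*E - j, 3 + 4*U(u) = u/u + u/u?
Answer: -2305/16 ≈ -144.06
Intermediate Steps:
U(u) = -¼ (U(u) = -¾ + (u/u + u/u)/4 = -¾ + (1 + 1)/4 = -¾ + (¼)*2 = -¾ + ½ = -¼)
l = -144
C(j, E) = E² - j
-C(l, U(6²)) = -((-¼)² - 1*(-144)) = -(1/16 + 144) = -1*2305/16 = -2305/16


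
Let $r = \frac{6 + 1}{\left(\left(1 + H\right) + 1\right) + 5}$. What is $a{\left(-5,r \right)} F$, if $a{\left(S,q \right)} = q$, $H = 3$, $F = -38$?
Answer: $- \frac{133}{5} \approx -26.6$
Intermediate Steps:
$r = \frac{7}{10}$ ($r = \frac{6 + 1}{\left(\left(1 + 3\right) + 1\right) + 5} = \frac{7}{\left(4 + 1\right) + 5} = \frac{7}{5 + 5} = \frac{7}{10} \approx 0.7$)
$a{\left(-5,r \right)} F = \frac{7}{10} \left(-38\right) = - \frac{133}{5}$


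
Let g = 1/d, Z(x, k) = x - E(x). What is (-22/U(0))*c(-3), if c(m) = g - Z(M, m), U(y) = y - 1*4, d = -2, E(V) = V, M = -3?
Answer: -11/4 ≈ -2.7500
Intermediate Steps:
U(y) = -4 + y (U(y) = y - 4 = -4 + y)
Z(x, k) = 0 (Z(x, k) = x - x = 0)
g = -½ (g = 1/(-2) = -½ ≈ -0.50000)
c(m) = -½ (c(m) = -½ - 1*0 = -½ + 0 = -½)
(-22/U(0))*c(-3) = -22/(-4 + 0)*(-½) = -22/(-4)*(-½) = -22*(-¼)*(-½) = (11/2)*(-½) = -11/4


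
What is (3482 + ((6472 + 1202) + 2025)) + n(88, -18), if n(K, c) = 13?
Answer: 13194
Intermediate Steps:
(3482 + ((6472 + 1202) + 2025)) + n(88, -18) = (3482 + ((6472 + 1202) + 2025)) + 13 = (3482 + (7674 + 2025)) + 13 = (3482 + 9699) + 13 = 13181 + 13 = 13194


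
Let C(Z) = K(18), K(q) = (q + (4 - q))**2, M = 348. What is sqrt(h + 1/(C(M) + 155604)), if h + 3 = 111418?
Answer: 11*sqrt(5574797863805)/77810 ≈ 333.79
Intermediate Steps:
h = 111415 (h = -3 + 111418 = 111415)
K(q) = 16 (K(q) = 4**2 = 16)
C(Z) = 16
sqrt(h + 1/(C(M) + 155604)) = sqrt(111415 + 1/(16 + 155604)) = sqrt(111415 + 1/155620) = sqrt(17338402301/155620) = 11*sqrt(5574797863805)/77810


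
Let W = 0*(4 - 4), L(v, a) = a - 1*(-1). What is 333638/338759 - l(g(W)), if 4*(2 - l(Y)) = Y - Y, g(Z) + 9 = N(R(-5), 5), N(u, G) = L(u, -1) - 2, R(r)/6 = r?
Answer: -343880/338759 ≈ -1.0151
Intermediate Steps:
R(r) = 6*r
L(v, a) = 1 + a (L(v, a) = a + 1 = 1 + a)
W = 0 (W = 0*0 = 0)
N(u, G) = -2 (N(u, G) = (1 - 1) - 2 = 0 - 2 = -2)
g(Z) = -11 (g(Z) = -9 - 2 = -11)
l(Y) = 2 (l(Y) = 2 - (Y - Y)/4 = 2 - ¼*0 = 2 + 0 = 2)
333638/338759 - l(g(W)) = 333638/338759 - 1*2 = 333638*(1/338759) - 2 = 333638/338759 - 2 = -343880/338759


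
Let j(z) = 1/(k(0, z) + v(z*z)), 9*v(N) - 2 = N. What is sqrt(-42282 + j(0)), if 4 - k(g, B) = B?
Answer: 3*I*sqrt(6783874)/38 ≈ 205.63*I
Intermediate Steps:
k(g, B) = 4 - B
v(N) = 2/9 + N/9
j(z) = 1/(38/9 - z + z**2/9) (j(z) = 1/((4 - z) + (2/9 + (z*z)/9)) = 1/((4 - z) + (2/9 + z**2/9)) = 1/(38/9 - z + z**2/9))
sqrt(-42282 + j(0)) = sqrt(-42282 + 9/(38 + 0**2 - 9*0)) = sqrt(-42282 + 9/(38 + 0 + 0)) = sqrt(-42282 + 9/38) = sqrt(-1606707/38) = 3*I*sqrt(6783874)/38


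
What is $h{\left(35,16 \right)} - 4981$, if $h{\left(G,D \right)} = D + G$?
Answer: $-4930$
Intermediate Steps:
$h{\left(35,16 \right)} - 4981 = \left(16 + 35\right) - 4981 = 51 - 4981 = -4930$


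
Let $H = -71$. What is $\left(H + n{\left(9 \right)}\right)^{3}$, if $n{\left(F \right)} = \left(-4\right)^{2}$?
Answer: $-166375$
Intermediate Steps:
$n{\left(F \right)} = 16$
$\left(H + n{\left(9 \right)}\right)^{3} = \left(-71 + 16\right)^{3} = \left(-55\right)^{3} = -166375$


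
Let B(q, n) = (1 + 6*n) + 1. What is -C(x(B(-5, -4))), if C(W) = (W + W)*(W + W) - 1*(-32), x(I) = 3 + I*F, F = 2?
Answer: -6756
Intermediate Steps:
B(q, n) = 2 + 6*n
x(I) = 3 + 2*I (x(I) = 3 + I*2 = 3 + 2*I)
C(W) = 32 + 4*W² (C(W) = (2*W)*(2*W) + 32 = 4*W² + 32 = 32 + 4*W²)
-C(x(B(-5, -4))) = -(32 + 4*(3 + 2*(2 + 6*(-4)))²) = -(32 + 4*(3 + 2*(2 - 24))²) = -(32 + 4*(3 + 2*(-22))²) = -(32 + 4*(3 - 44)²) = -(32 + 4*(-41)²) = -(32 + 4*1681) = -(32 + 6724) = -1*6756 = -6756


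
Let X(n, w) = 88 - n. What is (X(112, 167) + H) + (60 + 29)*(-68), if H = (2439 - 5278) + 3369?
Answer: -5546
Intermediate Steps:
H = 530 (H = -2839 + 3369 = 530)
(X(112, 167) + H) + (60 + 29)*(-68) = ((88 - 1*112) + 530) + (60 + 29)*(-68) = ((88 - 112) + 530) + 89*(-68) = (-24 + 530) - 6052 = 506 - 6052 = -5546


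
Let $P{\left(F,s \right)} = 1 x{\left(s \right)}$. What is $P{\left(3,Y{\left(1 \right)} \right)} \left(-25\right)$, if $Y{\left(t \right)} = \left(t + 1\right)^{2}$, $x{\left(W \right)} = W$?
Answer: $-100$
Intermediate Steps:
$Y{\left(t \right)} = \left(1 + t\right)^{2}$
$P{\left(F,s \right)} = s$ ($P{\left(F,s \right)} = 1 s = s$)
$P{\left(3,Y{\left(1 \right)} \right)} \left(-25\right) = \left(1 + 1\right)^{2} \left(-25\right) = 2^{2} \left(-25\right) = 4 \left(-25\right) = -100$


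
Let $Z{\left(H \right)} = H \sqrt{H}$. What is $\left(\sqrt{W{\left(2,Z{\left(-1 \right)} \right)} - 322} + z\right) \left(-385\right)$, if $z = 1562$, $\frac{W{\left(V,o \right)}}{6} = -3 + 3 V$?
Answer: $-601370 - 1540 i \sqrt{19} \approx -6.0137 \cdot 10^{5} - 6712.7 i$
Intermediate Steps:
$Z{\left(H \right)} = H^{\frac{3}{2}}$
$W{\left(V,o \right)} = -18 + 18 V$ ($W{\left(V,o \right)} = 6 \left(-3 + 3 V\right) = -18 + 18 V$)
$\left(\sqrt{W{\left(2,Z{\left(-1 \right)} \right)} - 322} + z\right) \left(-385\right) = \left(\sqrt{\left(-18 + 18 \cdot 2\right) - 322} + 1562\right) \left(-385\right) = \left(\sqrt{\left(-18 + 36\right) - 322} + 1562\right) \left(-385\right) = \left(\sqrt{18 - 322} + 1562\right) \left(-385\right) = \left(\sqrt{-304} + 1562\right) \left(-385\right) = \left(4 i \sqrt{19} + 1562\right) \left(-385\right) = \left(1562 + 4 i \sqrt{19}\right) \left(-385\right) = -601370 - 1540 i \sqrt{19}$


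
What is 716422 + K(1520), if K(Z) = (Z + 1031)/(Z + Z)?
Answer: 2177925431/3040 ≈ 7.1642e+5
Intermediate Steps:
K(Z) = (1031 + Z)/(2*Z) (K(Z) = (1031 + Z)/((2*Z)) = (1031 + Z)*(1/(2*Z)) = (1031 + Z)/(2*Z))
716422 + K(1520) = 716422 + (½)*(1031 + 1520)/1520 = 716422 + (½)*(1/1520)*2551 = 716422 + 2551/3040 = 2177925431/3040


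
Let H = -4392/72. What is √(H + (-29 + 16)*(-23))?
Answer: √238 ≈ 15.427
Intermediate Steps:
H = -61 (H = -4392*1/72 = -61)
√(H + (-29 + 16)*(-23)) = √(-61 + (-29 + 16)*(-23)) = √(-61 - 13*(-23)) = √(-61 + 299) = √238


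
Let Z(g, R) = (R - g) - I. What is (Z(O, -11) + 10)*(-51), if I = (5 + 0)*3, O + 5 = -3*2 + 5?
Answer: 510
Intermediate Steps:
O = -6 (O = -5 + (-3*2 + 5) = -5 + (-6 + 5) = -5 - 1 = -6)
I = 15 (I = 5*3 = 15)
Z(g, R) = -15 + R - g (Z(g, R) = (R - g) - 1*15 = (R - g) - 15 = -15 + R - g)
(Z(O, -11) + 10)*(-51) = ((-15 - 11 - 1*(-6)) + 10)*(-51) = ((-15 - 11 + 6) + 10)*(-51) = (-20 + 10)*(-51) = -10*(-51) = 510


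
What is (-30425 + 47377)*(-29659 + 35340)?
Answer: 96304312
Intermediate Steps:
(-30425 + 47377)*(-29659 + 35340) = 16952*5681 = 96304312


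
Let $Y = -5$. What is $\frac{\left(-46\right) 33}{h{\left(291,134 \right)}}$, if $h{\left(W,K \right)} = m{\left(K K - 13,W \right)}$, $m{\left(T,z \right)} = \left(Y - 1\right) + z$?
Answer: $- \frac{506}{95} \approx -5.3263$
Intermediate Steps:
$m{\left(T,z \right)} = -6 + z$ ($m{\left(T,z \right)} = \left(-5 - 1\right) + z = -6 + z$)
$h{\left(W,K \right)} = -6 + W$
$\frac{\left(-46\right) 33}{h{\left(291,134 \right)}} = \frac{\left(-46\right) 33}{-6 + 291} = - \frac{1518}{285} = \left(-1518\right) \frac{1}{285} = - \frac{506}{95}$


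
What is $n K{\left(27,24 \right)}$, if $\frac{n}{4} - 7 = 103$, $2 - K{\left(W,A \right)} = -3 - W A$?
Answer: $287320$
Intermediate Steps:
$K{\left(W,A \right)} = 5 + A W$ ($K{\left(W,A \right)} = 2 - \left(-3 - W A\right) = 2 - \left(-3 - A W\right) = 2 + \left(3 + A W\right) = 5 + A W$)
$n = 440$ ($n = 28 + 4 \cdot 103 = 28 + 412 = 440$)
$n K{\left(27,24 \right)} = 440 \left(5 + 24 \cdot 27\right) = 440 \left(5 + 648\right) = 440 \cdot 653 = 287320$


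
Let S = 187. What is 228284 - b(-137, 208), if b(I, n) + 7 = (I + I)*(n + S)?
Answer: 336521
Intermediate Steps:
b(I, n) = -7 + 2*I*(187 + n) (b(I, n) = -7 + (I + I)*(n + 187) = -7 + (2*I)*(187 + n) = -7 + 2*I*(187 + n))
228284 - b(-137, 208) = 228284 - (-7 + 374*(-137) + 2*(-137)*208) = 228284 - (-7 - 51238 - 56992) = 228284 - 1*(-108237) = 228284 + 108237 = 336521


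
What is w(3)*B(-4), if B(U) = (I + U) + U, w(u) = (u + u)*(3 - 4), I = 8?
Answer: 0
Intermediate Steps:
w(u) = -2*u (w(u) = (2*u)*(-1) = -2*u)
B(U) = 8 + 2*U (B(U) = (8 + U) + U = 8 + 2*U)
w(3)*B(-4) = (-2*3)*(8 + 2*(-4)) = -6*(8 - 8) = -6*0 = 0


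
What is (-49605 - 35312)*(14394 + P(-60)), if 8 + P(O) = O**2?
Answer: -1527317162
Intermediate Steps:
P(O) = -8 + O**2
(-49605 - 35312)*(14394 + P(-60)) = (-49605 - 35312)*(14394 + (-8 + (-60)**2)) = -84917*(14394 + (-8 + 3600)) = -84917*(14394 + 3592) = -84917*17986 = -1527317162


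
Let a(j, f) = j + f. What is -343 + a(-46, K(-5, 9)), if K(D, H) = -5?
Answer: -394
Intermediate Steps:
a(j, f) = f + j
-343 + a(-46, K(-5, 9)) = -343 + (-5 - 46) = -343 - 51 = -394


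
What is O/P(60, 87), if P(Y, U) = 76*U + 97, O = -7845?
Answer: -7845/6709 ≈ -1.1693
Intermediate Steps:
P(Y, U) = 97 + 76*U
O/P(60, 87) = -7845/(97 + 76*87) = -7845/(97 + 6612) = -7845/6709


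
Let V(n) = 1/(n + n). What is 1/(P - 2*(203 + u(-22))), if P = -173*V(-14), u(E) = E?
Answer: -28/9963 ≈ -0.0028104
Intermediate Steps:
V(n) = 1/(2*n)
P = 173/28 (P = -173/(2*(-14)) = -173*(-1)/(2*14) = -173*(-1/28) = 173/28 ≈ 6.1786)
1/(P - 2*(203 + u(-22))) = 1/(173/28 - 2*(203 - 22)) = 1/(173/28 - 2*181) = 1/(173/28 - 362) = 1/(-9963/28) = -28/9963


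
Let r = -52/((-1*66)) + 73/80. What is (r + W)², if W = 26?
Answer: 5347850641/6969600 ≈ 767.31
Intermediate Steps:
r = 4489/2640 (r = -52/(-66) + 73*(1/80) = -52*(-1/66) + 73/80 = 26/33 + 73/80 = 4489/2640 ≈ 1.7004)
(r + W)² = (4489/2640 + 26)² = (73129/2640)² = 5347850641/6969600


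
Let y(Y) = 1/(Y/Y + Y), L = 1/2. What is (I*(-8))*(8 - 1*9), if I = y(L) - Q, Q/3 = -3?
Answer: 232/3 ≈ 77.333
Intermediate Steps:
Q = -9 (Q = 3*(-3) = -9)
L = 1/2 ≈ 0.50000
y(Y) = 1/(1 + Y)
I = 29/3 (I = 1/(1 + 1/2) - 1*(-9) = 1/(3/2) + 9 = 2/3 + 9 = 29/3 ≈ 9.6667)
(I*(-8))*(8 - 1*9) = ((29/3)*(-8))*(8 - 1*9) = -232*(8 - 9)/3 = -232/3*(-1) = 232/3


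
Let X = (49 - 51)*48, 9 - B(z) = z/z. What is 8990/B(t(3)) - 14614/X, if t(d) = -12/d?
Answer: 61247/48 ≈ 1276.0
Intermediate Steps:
B(z) = 8 (B(z) = 9 - z/z = 9 - 1*1 = 9 - 1 = 8)
X = -96 (X = -2*48 = -96)
8990/B(t(3)) - 14614/X = 8990/8 - 14614/(-96) = 8990*(⅛) - 14614*(-1/96) = 4495/4 + 7307/48 = 61247/48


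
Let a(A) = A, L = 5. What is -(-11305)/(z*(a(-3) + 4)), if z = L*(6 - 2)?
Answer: 2261/4 ≈ 565.25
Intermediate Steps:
z = 20 (z = 5*(6 - 2) = 5*4 = 20)
-(-11305)/(z*(a(-3) + 4)) = -(-11305)/(20*(-3 + 4)) = -(-11305)/(20*1) = -(-11305)/20 = -1615*(-7/20) = 2261/4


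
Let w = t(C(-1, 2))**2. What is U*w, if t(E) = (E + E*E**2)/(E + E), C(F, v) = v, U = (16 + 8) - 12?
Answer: 75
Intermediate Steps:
U = 12 (U = 24 - 12 = 12)
t(E) = (E + E**3)/(2*E) (t(E) = (E + E**3)/((2*E)) = (E + E**3)*(1/(2*E)) = (E + E**3)/(2*E))
w = 25/4 (w = (1/2 + (1/2)*2**2)**2 = (1/2 + (1/2)*4)**2 = (1/2 + 2)**2 = (5/2)**2 = 25/4 ≈ 6.2500)
U*w = 12*(25/4) = 75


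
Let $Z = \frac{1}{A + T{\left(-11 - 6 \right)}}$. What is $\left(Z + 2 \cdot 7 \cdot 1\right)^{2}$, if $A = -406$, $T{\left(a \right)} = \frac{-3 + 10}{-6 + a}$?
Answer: $\frac{17110471249}{87329025} \approx 195.93$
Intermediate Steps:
$T{\left(a \right)} = \frac{7}{-6 + a}$
$Z = - \frac{23}{9345}$ ($Z = \frac{1}{-406 + \frac{7}{-6 - 17}} = \frac{1}{-406 + \frac{7}{-23}} = \frac{1}{-406 + 7 \left(- \frac{1}{23}\right)} = \frac{1}{-406 - \frac{7}{23}} = \frac{1}{- \frac{9345}{23}} = - \frac{23}{9345} \approx -0.0024612$)
$\left(Z + 2 \cdot 7 \cdot 1\right)^{2} = \left(- \frac{23}{9345} + 2 \cdot 7 \cdot 1\right)^{2} = \left(- \frac{23}{9345} + 14 \cdot 1\right)^{2} = \left(- \frac{23}{9345} + 14\right)^{2} = \left(\frac{130807}{9345}\right)^{2} = \frac{17110471249}{87329025}$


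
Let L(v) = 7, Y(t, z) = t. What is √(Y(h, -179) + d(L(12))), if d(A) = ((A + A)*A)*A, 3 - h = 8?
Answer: √681 ≈ 26.096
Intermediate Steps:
h = -5 (h = 3 - 1*8 = 3 - 8 = -5)
d(A) = 2*A³ (d(A) = ((2*A)*A)*A = (2*A²)*A = 2*A³)
√(Y(h, -179) + d(L(12))) = √(-5 + 2*7³) = √(-5 + 2*343) = √(-5 + 686) = √681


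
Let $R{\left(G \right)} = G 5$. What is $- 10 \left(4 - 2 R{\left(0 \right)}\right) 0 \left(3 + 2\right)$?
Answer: $0$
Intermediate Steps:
$R{\left(G \right)} = 5 G$
$- 10 \left(4 - 2 R{\left(0 \right)}\right) 0 \left(3 + 2\right) = - 10 \left(4 - 2 \cdot 5 \cdot 0\right) 0 \left(3 + 2\right) = - 10 \left(4 - 0\right) 0 \cdot 5 = - 10 \left(4 + 0\right) 0 = \left(-10\right) 4 \cdot 0 = \left(-40\right) 0 = 0$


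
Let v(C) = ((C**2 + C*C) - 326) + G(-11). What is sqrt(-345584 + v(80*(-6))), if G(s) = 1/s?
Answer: 3*sqrt(1544631)/11 ≈ 338.95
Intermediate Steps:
v(C) = -3587/11 + 2*C**2 (v(C) = ((C**2 + C*C) - 326) + 1/(-11) = ((C**2 + C**2) - 326) - 1/11 = (2*C**2 - 326) - 1/11 = (-326 + 2*C**2) - 1/11 = -3587/11 + 2*C**2)
sqrt(-345584 + v(80*(-6))) = sqrt(-345584 + (-3587/11 + 2*(80*(-6))**2)) = sqrt(-345584 + (-3587/11 + 2*(-480)**2)) = sqrt(-345584 + (-3587/11 + 2*230400)) = sqrt(-345584 + (-3587/11 + 460800)) = sqrt(-345584 + 5065213/11) = sqrt(1263789/11) = 3*sqrt(1544631)/11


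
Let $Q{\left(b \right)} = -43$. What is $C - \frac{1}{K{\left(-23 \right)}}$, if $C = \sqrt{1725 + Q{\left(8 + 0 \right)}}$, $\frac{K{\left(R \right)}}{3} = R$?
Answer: $\frac{1}{69} + 29 \sqrt{2} \approx 41.027$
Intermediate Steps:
$K{\left(R \right)} = 3 R$
$C = 29 \sqrt{2}$ ($C = \sqrt{1725 - 43} = \sqrt{1682} = 29 \sqrt{2} \approx 41.012$)
$C - \frac{1}{K{\left(-23 \right)}} = 29 \sqrt{2} - \frac{1}{3 \left(-23\right)} = 29 \sqrt{2} - \frac{1}{-69} = 29 \sqrt{2} - - \frac{1}{69} = 29 \sqrt{2} + \frac{1}{69} = \frac{1}{69} + 29 \sqrt{2}$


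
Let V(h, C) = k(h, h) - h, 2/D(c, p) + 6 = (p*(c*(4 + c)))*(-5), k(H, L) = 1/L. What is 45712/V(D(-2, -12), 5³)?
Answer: -702822/1891 ≈ -371.67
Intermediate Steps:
D(c, p) = 2/(-6 - 5*c*p*(4 + c)) (D(c, p) = 2/(-6 + (p*(c*(4 + c)))*(-5)) = 2/(-6 + (c*p*(4 + c))*(-5)) = 2/(-6 - 5*c*p*(4 + c)))
V(h, C) = 1/h - h
45712/V(D(-2, -12), 5³) = 45712/(1/(-2/(6 + 5*(-12)*(-2)² + 20*(-2)*(-12))) - (-2)/(6 + 5*(-12)*(-2)² + 20*(-2)*(-12))) = 45712/(1/(-2/(6 + 5*(-12)*4 + 480)) - (-2)/(6 + 5*(-12)*4 + 480)) = 45712/(1/(-2/(6 - 240 + 480)) - (-2)/(6 - 240 + 480)) = 45712/(1/(-2/246) - (-2)/246) = 45712/(1/(-2*1/246) - (-2)/246) = 45712/(1/(-1/123) - 1*(-1/123)) = 45712/(-123 + 1/123) = 45712/(-15128/123) = 45712*(-123/15128) = -702822/1891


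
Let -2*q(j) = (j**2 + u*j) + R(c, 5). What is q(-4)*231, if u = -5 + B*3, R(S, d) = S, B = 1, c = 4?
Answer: -3234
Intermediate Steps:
u = -2 (u = -5 + 1*3 = -5 + 3 = -2)
q(j) = -2 + j - j**2/2 (q(j) = -((j**2 - 2*j) + 4)/2 = -(4 + j**2 - 2*j)/2 = -2 + j - j**2/2)
q(-4)*231 = (-2 - 4 - 1/2*(-4)**2)*231 = (-2 - 4 - 1/2*16)*231 = (-2 - 4 - 8)*231 = -14*231 = -3234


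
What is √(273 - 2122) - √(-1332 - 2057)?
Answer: I*(43 - √3389) ≈ -15.215*I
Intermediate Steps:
√(273 - 2122) - √(-1332 - 2057) = √(-1849) - √(-3389) = 43*I - I*√3389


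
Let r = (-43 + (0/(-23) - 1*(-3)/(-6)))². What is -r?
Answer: -7569/4 ≈ -1892.3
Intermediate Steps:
r = 7569/4 (r = (-43 + (0*(-1/23) + 3*(-⅙)))² = (-43 + (0 - ½))² = (-43 - ½)² = (-87/2)² = 7569/4 ≈ 1892.3)
-r = -1*7569/4 = -7569/4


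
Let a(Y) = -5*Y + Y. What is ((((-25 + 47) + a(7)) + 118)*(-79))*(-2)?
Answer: 17696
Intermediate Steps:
a(Y) = -4*Y
((((-25 + 47) + a(7)) + 118)*(-79))*(-2) = ((((-25 + 47) - 4*7) + 118)*(-79))*(-2) = (((22 - 28) + 118)*(-79))*(-2) = ((-6 + 118)*(-79))*(-2) = (112*(-79))*(-2) = -8848*(-2) = 17696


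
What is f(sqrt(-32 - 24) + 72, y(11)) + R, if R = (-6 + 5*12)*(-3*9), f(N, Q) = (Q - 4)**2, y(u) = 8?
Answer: -1442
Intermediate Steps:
f(N, Q) = (-4 + Q)**2
R = -1458 (R = (-6 + 60)*(-27) = 54*(-27) = -1458)
f(sqrt(-32 - 24) + 72, y(11)) + R = (-4 + 8)**2 - 1458 = 4**2 - 1458 = 16 - 1458 = -1442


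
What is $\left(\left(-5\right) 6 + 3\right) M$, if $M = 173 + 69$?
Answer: $-6534$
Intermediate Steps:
$M = 242$
$\left(\left(-5\right) 6 + 3\right) M = \left(\left(-5\right) 6 + 3\right) 242 = \left(-30 + 3\right) 242 = \left(-27\right) 242 = -6534$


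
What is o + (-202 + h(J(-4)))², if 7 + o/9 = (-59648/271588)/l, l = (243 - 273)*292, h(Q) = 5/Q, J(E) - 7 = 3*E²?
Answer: 122058747865922/2998671005 ≈ 40704.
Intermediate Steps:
J(E) = 7 + 3*E²
l = -8760 (l = -30*292 = -8760)
o = -1561285923/24782405 (o = -63 + 9*(-59648/271588/(-8760)) = -63 + 9*(-59648*1/271588*(-1/8760)) = -63 + 9*(-14912/67897*(-1/8760)) = -63 + 9*(1864/74347215) = -63 + 5592/24782405 = -1561285923/24782405 ≈ -63.000)
o + (-202 + h(J(-4)))² = -1561285923/24782405 + (-202 + 5/(7 + 3*(-4)²))² = -1561285923/24782405 + (-202 + 5/(7 + 3*16))² = -1561285923/24782405 + (-202 + 5/(7 + 48))² = -1561285923/24782405 + (-202 + 5/55)² = -1561285923/24782405 + (-202 + 5*(1/55))² = -1561285923/24782405 + (-202 + 1/11)² = -1561285923/24782405 + (-2221/11)² = -1561285923/24782405 + 4932841/121 = 122058747865922/2998671005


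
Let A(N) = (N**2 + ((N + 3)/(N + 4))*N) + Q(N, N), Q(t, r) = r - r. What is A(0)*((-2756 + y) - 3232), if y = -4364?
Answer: 0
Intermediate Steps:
Q(t, r) = 0
A(N) = N**2 + N*(3 + N)/(4 + N) (A(N) = (N**2 + ((N + 3)/(N + 4))*N) + 0 = (N**2 + ((3 + N)/(4 + N))*N) + 0 = (N**2 + N*(3 + N)/(4 + N)) + 0 = N**2 + N*(3 + N)/(4 + N))
A(0)*((-2756 + y) - 3232) = (0*(3 + 0**2 + 5*0)/(4 + 0))*((-2756 - 4364) - 3232) = (0*(3 + 0 + 0)/4)*(-7120 - 3232) = (0*(1/4)*3)*(-10352) = 0*(-10352) = 0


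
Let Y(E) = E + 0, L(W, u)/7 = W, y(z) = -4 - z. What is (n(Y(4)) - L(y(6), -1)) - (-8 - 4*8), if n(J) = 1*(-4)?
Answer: 106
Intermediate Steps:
L(W, u) = 7*W
Y(E) = E
n(J) = -4
(n(Y(4)) - L(y(6), -1)) - (-8 - 4*8) = (-4 - 7*(-4 - 1*6)) - (-8 - 4*8) = (-4 - 7*(-4 - 6)) - (-8 - 32) = (-4 - 7*(-10)) - 1*(-40) = (-4 - 1*(-70)) + 40 = (-4 + 70) + 40 = 66 + 40 = 106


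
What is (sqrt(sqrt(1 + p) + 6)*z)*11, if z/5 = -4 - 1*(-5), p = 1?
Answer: 55*sqrt(6 + sqrt(2)) ≈ 149.76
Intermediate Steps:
z = 5 (z = 5*(-4 - 1*(-5)) = 5*(-4 + 5) = 5*1 = 5)
(sqrt(sqrt(1 + p) + 6)*z)*11 = (sqrt(sqrt(1 + 1) + 6)*5)*11 = (sqrt(sqrt(2) + 6)*5)*11 = (sqrt(6 + sqrt(2))*5)*11 = (5*sqrt(6 + sqrt(2)))*11 = 55*sqrt(6 + sqrt(2))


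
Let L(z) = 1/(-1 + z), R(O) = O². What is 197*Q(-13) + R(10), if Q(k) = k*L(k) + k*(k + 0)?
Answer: 470063/14 ≈ 33576.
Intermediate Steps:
Q(k) = k² + k/(-1 + k) (Q(k) = k/(-1 + k) + k*(k + 0) = k/(-1 + k) + k*k = k/(-1 + k) + k² = k² + k/(-1 + k))
197*Q(-13) + R(10) = 197*(-13*(1 - 13*(-1 - 13))/(-1 - 13)) + 10² = 197*(-13*(1 - 13*(-14))/(-14)) + 100 = 197*(-13*(-1/14)*(1 + 182)) + 100 = 197*(-13*(-1/14)*183) + 100 = 197*(2379/14) + 100 = 468663/14 + 100 = 470063/14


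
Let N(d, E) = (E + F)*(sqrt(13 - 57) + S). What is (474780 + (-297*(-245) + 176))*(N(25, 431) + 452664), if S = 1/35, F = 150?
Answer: 1239713354563/5 + 636451802*I*sqrt(11) ≈ 2.4794e+11 + 2.1109e+9*I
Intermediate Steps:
S = 1/35 ≈ 0.028571
N(d, E) = (150 + E)*(1/35 + 2*I*sqrt(11)) (N(d, E) = (E + 150)*(sqrt(13 - 57) + 1/35) = (150 + E)*(sqrt(-44) + 1/35) = (150 + E)*(2*I*sqrt(11) + 1/35) = (150 + E)*(1/35 + 2*I*sqrt(11)))
(474780 + (-297*(-245) + 176))*(N(25, 431) + 452664) = (474780 + (-297*(-245) + 176))*((30/7 + (1/35)*431 + 300*I*sqrt(11) + 2*I*431*sqrt(11)) + 452664) = (474780 + (72765 + 176))*((30/7 + 431/35 + 300*I*sqrt(11) + 862*I*sqrt(11)) + 452664) = (474780 + 72941)*((83/5 + 1162*I*sqrt(11)) + 452664) = 547721*(2263403/5 + 1162*I*sqrt(11)) = 1239713354563/5 + 636451802*I*sqrt(11)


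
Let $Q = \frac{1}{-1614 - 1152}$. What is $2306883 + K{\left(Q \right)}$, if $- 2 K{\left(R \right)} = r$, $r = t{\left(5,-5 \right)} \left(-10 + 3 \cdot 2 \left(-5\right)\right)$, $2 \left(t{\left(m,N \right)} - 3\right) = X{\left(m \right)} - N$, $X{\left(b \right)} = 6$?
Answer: $2307053$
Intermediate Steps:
$Q = - \frac{1}{2766}$ ($Q = \frac{1}{-2766} = - \frac{1}{2766} \approx -0.00036153$)
$t{\left(m,N \right)} = 6 - \frac{N}{2}$ ($t{\left(m,N \right)} = 3 + \frac{6 - N}{2} = 3 - \left(-3 + \frac{N}{2}\right) = 6 - \frac{N}{2}$)
$r = -340$ ($r = \left(6 - - \frac{5}{2}\right) \left(-10 + 3 \cdot 2 \left(-5\right)\right) = \left(6 + \frac{5}{2}\right) \left(-10 + 6 \left(-5\right)\right) = \frac{17 \left(-10 - 30\right)}{2} = \frac{17}{2} \left(-40\right) = -340$)
$K{\left(R \right)} = 170$ ($K{\left(R \right)} = \left(- \frac{1}{2}\right) \left(-340\right) = 170$)
$2306883 + K{\left(Q \right)} = 2306883 + 170 = 2307053$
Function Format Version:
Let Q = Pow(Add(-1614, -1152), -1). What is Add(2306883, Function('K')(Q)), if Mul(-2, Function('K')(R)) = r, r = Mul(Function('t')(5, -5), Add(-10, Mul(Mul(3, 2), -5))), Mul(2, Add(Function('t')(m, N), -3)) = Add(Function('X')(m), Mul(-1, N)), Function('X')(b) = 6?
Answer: 2307053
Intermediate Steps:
Q = Rational(-1, 2766) (Q = Pow(-2766, -1) = Rational(-1, 2766) ≈ -0.00036153)
Function('t')(m, N) = Add(6, Mul(Rational(-1, 2), N)) (Function('t')(m, N) = Add(3, Mul(Rational(1, 2), Add(6, Mul(-1, N)))) = Add(3, Add(3, Mul(Rational(-1, 2), N))) = Add(6, Mul(Rational(-1, 2), N)))
r = -340 (r = Mul(Add(6, Mul(Rational(-1, 2), -5)), Add(-10, Mul(Mul(3, 2), -5))) = Mul(Add(6, Rational(5, 2)), Add(-10, Mul(6, -5))) = Mul(Rational(17, 2), Add(-10, -30)) = Mul(Rational(17, 2), -40) = -340)
Function('K')(R) = 170 (Function('K')(R) = Mul(Rational(-1, 2), -340) = 170)
Add(2306883, Function('K')(Q)) = Add(2306883, 170) = 2307053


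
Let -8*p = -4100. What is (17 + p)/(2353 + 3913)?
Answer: 1059/12532 ≈ 0.084504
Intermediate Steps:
p = 1025/2 (p = -1/8*(-4100) = 1025/2 ≈ 512.50)
(17 + p)/(2353 + 3913) = (17 + 1025/2)/(2353 + 3913) = (1059/2)/6266 = (1059/2)*(1/6266) = 1059/12532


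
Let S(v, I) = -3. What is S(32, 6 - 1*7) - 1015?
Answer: -1018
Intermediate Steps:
S(32, 6 - 1*7) - 1015 = -3 - 1015 = -1018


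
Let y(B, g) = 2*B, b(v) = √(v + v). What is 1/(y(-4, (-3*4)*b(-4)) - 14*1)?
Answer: -1/22 ≈ -0.045455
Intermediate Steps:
b(v) = √2*√v (b(v) = √(2*v) = √2*√v)
1/(y(-4, (-3*4)*b(-4)) - 14*1) = 1/(2*(-4) - 14*1) = 1/(-8 - 14) = 1/(-22) = -1/22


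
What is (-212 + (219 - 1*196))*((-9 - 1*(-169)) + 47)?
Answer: -39123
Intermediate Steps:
(-212 + (219 - 1*196))*((-9 - 1*(-169)) + 47) = (-212 + (219 - 196))*((-9 + 169) + 47) = (-212 + 23)*(160 + 47) = -189*207 = -39123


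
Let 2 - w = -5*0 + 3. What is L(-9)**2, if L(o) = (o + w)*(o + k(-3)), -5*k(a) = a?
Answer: 7056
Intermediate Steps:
w = -1 (w = 2 - (-5*0 + 3) = 2 - (0 + 3) = 2 - 1*3 = 2 - 3 = -1)
k(a) = -a/5
L(o) = (-1 + o)*(3/5 + o) (L(o) = (o - 1)*(o - 1/5*(-3)) = (-1 + o)*(o + 3/5) = (-1 + o)*(3/5 + o))
L(-9)**2 = (-3/5 + (-9)**2 - 2/5*(-9))**2 = (-3/5 + 81 + 18/5)**2 = 84**2 = 7056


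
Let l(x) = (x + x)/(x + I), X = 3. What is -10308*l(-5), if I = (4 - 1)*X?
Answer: 25770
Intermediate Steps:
I = 9 (I = (4 - 1)*3 = 3*3 = 9)
l(x) = 2*x/(9 + x) (l(x) = (x + x)/(x + 9) = (2*x)/(9 + x) = 2*x/(9 + x))
-10308*l(-5) = -20616*(-5)/(9 - 5) = -20616*(-5)/4 = -10308*(-5/2) = 25770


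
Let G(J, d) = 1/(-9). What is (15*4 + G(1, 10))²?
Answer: 290521/81 ≈ 3586.7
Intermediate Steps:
G(J, d) = -⅑
(15*4 + G(1, 10))² = (15*4 - ⅑)² = (60 - ⅑)² = (539/9)² = 290521/81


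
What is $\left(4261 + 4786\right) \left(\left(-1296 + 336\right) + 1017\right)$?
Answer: $515679$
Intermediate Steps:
$\left(4261 + 4786\right) \left(\left(-1296 + 336\right) + 1017\right) = 9047 \left(-960 + 1017\right) = 9047 \cdot 57 = 515679$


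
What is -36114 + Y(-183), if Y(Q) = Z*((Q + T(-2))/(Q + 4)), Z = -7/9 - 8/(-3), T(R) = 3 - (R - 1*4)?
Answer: -19392232/537 ≈ -36112.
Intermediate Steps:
T(R) = 7 - R (T(R) = 3 - (R - 4) = 3 - (-4 + R) = 3 + (4 - R) = 7 - R)
Z = 17/9 (Z = -7*1/9 - 8*(-1/3) = -7/9 + 8/3 = 17/9 ≈ 1.8889)
Y(Q) = 17*(9 + Q)/(9*(4 + Q)) (Y(Q) = 17*((Q + (7 - 1*(-2)))/(Q + 4))/9 = 17*((Q + (7 + 2))/(4 + Q))/9 = 17*((Q + 9)/(4 + Q))/9 = 17*((9 + Q)/(4 + Q))/9 = 17*(9 + Q)/(9*(4 + Q)))
-36114 + Y(-183) = -36114 + 17*(9 - 183)/(9*(4 - 183)) = -36114 + (17/9)*(-174)/(-179) = -36114 + (17/9)*(-1/179)*(-174) = -36114 + 986/537 = -19392232/537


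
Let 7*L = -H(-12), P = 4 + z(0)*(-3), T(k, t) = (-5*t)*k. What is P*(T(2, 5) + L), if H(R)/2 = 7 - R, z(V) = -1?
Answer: -388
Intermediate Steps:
T(k, t) = -5*k*t
H(R) = 14 - 2*R (H(R) = 2*(7 - R) = 14 - 2*R)
P = 7 (P = 4 - 1*(-3) = 4 + 3 = 7)
L = -38/7 (L = (-(14 - 2*(-12)))/7 = (-(14 + 24))/7 = (-1*38)/7 = (1/7)*(-38) = -38/7 ≈ -5.4286)
P*(T(2, 5) + L) = 7*(-5*2*5 - 38/7) = 7*(-50 - 38/7) = 7*(-388/7) = -388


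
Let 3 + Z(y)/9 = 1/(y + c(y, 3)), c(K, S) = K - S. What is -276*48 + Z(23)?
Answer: -570816/43 ≈ -13275.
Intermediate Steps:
Z(y) = -27 + 9/(-3 + 2*y) (Z(y) = -27 + 9/(y + (y - 1*3)) = -27 + 9/(y + (y - 3)) = -27 + 9/(y + (-3 + y)) = -27 + 9/(-3 + 2*y))
-276*48 + Z(23) = -276*48 + 18*(5 - 3*23)/(-3 + 2*23) = -13248 + 18*(5 - 69)/(-3 + 46) = -13248 + 18*(-64)/43 = -13248 + 18*(1/43)*(-64) = -13248 - 1152/43 = -570816/43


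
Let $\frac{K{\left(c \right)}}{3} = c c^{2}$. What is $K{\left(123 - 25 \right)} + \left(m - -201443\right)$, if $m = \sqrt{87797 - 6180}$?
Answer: $3025019 + \sqrt{81617} \approx 3.0253 \cdot 10^{6}$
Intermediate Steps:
$m = \sqrt{81617} \approx 285.69$
$K{\left(c \right)} = 3 c^{3}$ ($K{\left(c \right)} = 3 c c^{2} = 3 c^{3}$)
$K{\left(123 - 25 \right)} + \left(m - -201443\right) = 3 \left(123 - 25\right)^{3} + \left(\sqrt{81617} - -201443\right) = 3 \cdot 98^{3} + \left(\sqrt{81617} + 201443\right) = 3 \cdot 941192 + \left(201443 + \sqrt{81617}\right) = 2823576 + \left(201443 + \sqrt{81617}\right) = 3025019 + \sqrt{81617}$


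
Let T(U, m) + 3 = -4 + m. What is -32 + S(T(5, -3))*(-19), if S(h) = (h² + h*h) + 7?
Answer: -3965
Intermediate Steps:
T(U, m) = -7 + m (T(U, m) = -3 + (-4 + m) = -7 + m)
S(h) = 7 + 2*h² (S(h) = (h² + h²) + 7 = 2*h² + 7 = 7 + 2*h²)
-32 + S(T(5, -3))*(-19) = -32 + (7 + 2*(-7 - 3)²)*(-19) = -32 + (7 + 2*(-10)²)*(-19) = -32 + (7 + 2*100)*(-19) = -32 + (7 + 200)*(-19) = -32 + 207*(-19) = -32 - 3933 = -3965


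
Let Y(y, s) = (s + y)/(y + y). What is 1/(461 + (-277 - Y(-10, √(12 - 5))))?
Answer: 73400/13468893 - 20*√7/13468893 ≈ 0.0054457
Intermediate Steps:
Y(y, s) = (s + y)/(2*y) (Y(y, s) = (s + y)/((2*y)) = (s + y)*(1/(2*y)) = (s + y)/(2*y))
1/(461 + (-277 - Y(-10, √(12 - 5)))) = 1/(461 + (-277 - (√(12 - 5) - 10)/(2*(-10)))) = 1/(461 + (-277 - (-1)*(√7 - 10)/(2*10))) = 1/(461 + (-277 - (-1)*(-10 + √7)/(2*10))) = 1/(461 + (-277 - (½ - √7/20))) = 1/(461 + (-277 + (-½ + √7/20))) = 1/(461 + (-555/2 + √7/20)) = 1/(367/2 + √7/20)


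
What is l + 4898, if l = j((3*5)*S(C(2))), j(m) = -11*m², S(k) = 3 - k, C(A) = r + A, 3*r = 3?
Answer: 4898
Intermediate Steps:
r = 1 (r = (⅓)*3 = 1)
C(A) = 1 + A
l = 0 (l = -11*225*(3 - (1 + 2))² = -11*225*(3 - 1*3)² = -11*225*(3 - 3)² = -11*(15*0)² = -11*0² = -11*0 = 0)
l + 4898 = 0 + 4898 = 4898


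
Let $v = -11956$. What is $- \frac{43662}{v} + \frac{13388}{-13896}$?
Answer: $\frac{13958132}{5191893} \approx 2.6884$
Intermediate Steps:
$- \frac{43662}{v} + \frac{13388}{-13896} = - \frac{43662}{-11956} + \frac{13388}{-13896} = \left(-43662\right) \left(- \frac{1}{11956}\right) + 13388 \left(- \frac{1}{13896}\right) = \frac{21831}{5978} - \frac{3347}{3474} = \frac{13958132}{5191893}$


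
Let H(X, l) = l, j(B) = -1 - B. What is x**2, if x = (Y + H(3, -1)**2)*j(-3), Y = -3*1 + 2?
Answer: 0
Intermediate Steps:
Y = -1 (Y = -3 + 2 = -1)
x = 0 (x = (-1 + (-1)**2)*(-1 - 1*(-3)) = (-1 + 1)*(-1 + 3) = 0*2 = 0)
x**2 = 0**2 = 0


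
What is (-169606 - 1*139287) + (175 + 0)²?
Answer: -278268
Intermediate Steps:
(-169606 - 1*139287) + (175 + 0)² = (-169606 - 139287) + 175² = -308893 + 30625 = -278268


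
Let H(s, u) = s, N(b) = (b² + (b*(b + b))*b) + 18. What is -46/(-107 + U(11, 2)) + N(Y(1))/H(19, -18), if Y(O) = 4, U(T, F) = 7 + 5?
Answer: 856/95 ≈ 9.0105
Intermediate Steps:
U(T, F) = 12
N(b) = 18 + b² + 2*b³ (N(b) = (b² + (b*(2*b))*b) + 18 = (b² + (2*b²)*b) + 18 = (b² + 2*b³) + 18 = 18 + b² + 2*b³)
-46/(-107 + U(11, 2)) + N(Y(1))/H(19, -18) = -46/(-107 + 12) + (18 + 4² + 2*4³)/19 = -46/(-95) + (18 + 16 + 2*64)*(1/19) = -46*(-1/95) + (18 + 16 + 128)*(1/19) = 46/95 + 162*(1/19) = 46/95 + 162/19 = 856/95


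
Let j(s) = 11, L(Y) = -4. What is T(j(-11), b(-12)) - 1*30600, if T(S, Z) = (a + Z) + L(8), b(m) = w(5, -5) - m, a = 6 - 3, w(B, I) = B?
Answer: -30584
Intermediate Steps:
a = 3
b(m) = 5 - m
T(S, Z) = -1 + Z (T(S, Z) = (3 + Z) - 4 = -1 + Z)
T(j(-11), b(-12)) - 1*30600 = (-1 + (5 - 1*(-12))) - 1*30600 = (-1 + (5 + 12)) - 30600 = (-1 + 17) - 30600 = 16 - 30600 = -30584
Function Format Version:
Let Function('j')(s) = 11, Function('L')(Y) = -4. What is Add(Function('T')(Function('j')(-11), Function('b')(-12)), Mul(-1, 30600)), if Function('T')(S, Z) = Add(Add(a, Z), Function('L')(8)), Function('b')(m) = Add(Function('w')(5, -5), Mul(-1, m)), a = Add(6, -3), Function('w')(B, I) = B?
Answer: -30584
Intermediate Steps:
a = 3
Function('b')(m) = Add(5, Mul(-1, m))
Function('T')(S, Z) = Add(-1, Z) (Function('T')(S, Z) = Add(Add(3, Z), -4) = Add(-1, Z))
Add(Function('T')(Function('j')(-11), Function('b')(-12)), Mul(-1, 30600)) = Add(Add(-1, Add(5, Mul(-1, -12))), Mul(-1, 30600)) = Add(Add(-1, Add(5, 12)), -30600) = Add(Add(-1, 17), -30600) = Add(16, -30600) = -30584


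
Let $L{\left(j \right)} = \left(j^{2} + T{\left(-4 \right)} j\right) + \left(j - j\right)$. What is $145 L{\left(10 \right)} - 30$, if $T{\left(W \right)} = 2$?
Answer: $17370$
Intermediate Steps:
$L{\left(j \right)} = j^{2} + 2 j$ ($L{\left(j \right)} = \left(j^{2} + 2 j\right) + \left(j - j\right) = \left(j^{2} + 2 j\right) + 0 = j^{2} + 2 j$)
$145 L{\left(10 \right)} - 30 = 145 \cdot 10 \left(2 + 10\right) - 30 = 145 \cdot 10 \cdot 12 - 30 = 145 \cdot 120 - 30 = 17400 - 30 = 17370$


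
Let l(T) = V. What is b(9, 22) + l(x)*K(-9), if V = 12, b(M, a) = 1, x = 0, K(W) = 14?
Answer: 169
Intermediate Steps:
l(T) = 12
b(9, 22) + l(x)*K(-9) = 1 + 12*14 = 1 + 168 = 169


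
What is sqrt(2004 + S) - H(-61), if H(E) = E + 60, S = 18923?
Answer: 1 + sqrt(20927) ≈ 145.66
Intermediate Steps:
H(E) = 60 + E
sqrt(2004 + S) - H(-61) = sqrt(2004 + 18923) - (60 - 61) = sqrt(20927) - 1*(-1) = sqrt(20927) + 1 = 1 + sqrt(20927)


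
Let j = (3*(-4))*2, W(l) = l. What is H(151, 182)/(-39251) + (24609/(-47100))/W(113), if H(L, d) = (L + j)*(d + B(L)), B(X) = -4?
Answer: -40427280553/69635199100 ≈ -0.58056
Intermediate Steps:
j = -24 (j = -12*2 = -24)
H(L, d) = (-24 + L)*(-4 + d) (H(L, d) = (L - 24)*(d - 4) = (-24 + L)*(-4 + d))
H(151, 182)/(-39251) + (24609/(-47100))/W(113) = (96 - 24*182 - 4*151 + 151*182)/(-39251) + (24609/(-47100))/113 = (96 - 4368 - 604 + 27482)*(-1/39251) + (24609*(-1/47100))*(1/113) = 22606*(-1/39251) - 8203/15700*1/113 = -22606/39251 - 8203/1774100 = -40427280553/69635199100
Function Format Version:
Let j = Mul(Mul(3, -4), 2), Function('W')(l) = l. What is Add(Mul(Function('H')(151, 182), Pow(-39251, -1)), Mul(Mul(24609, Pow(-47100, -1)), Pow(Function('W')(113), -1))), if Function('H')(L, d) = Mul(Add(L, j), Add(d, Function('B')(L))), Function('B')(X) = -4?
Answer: Rational(-40427280553, 69635199100) ≈ -0.58056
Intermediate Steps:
j = -24 (j = Mul(-12, 2) = -24)
Function('H')(L, d) = Mul(Add(-24, L), Add(-4, d)) (Function('H')(L, d) = Mul(Add(L, -24), Add(d, -4)) = Mul(Add(-24, L), Add(-4, d)))
Add(Mul(Function('H')(151, 182), Pow(-39251, -1)), Mul(Mul(24609, Pow(-47100, -1)), Pow(Function('W')(113), -1))) = Add(Mul(Add(96, Mul(-24, 182), Mul(-4, 151), Mul(151, 182)), Pow(-39251, -1)), Mul(Mul(24609, Pow(-47100, -1)), Pow(113, -1))) = Add(Mul(Add(96, -4368, -604, 27482), Rational(-1, 39251)), Mul(Mul(24609, Rational(-1, 47100)), Rational(1, 113))) = Add(Mul(22606, Rational(-1, 39251)), Mul(Rational(-8203, 15700), Rational(1, 113))) = Add(Rational(-22606, 39251), Rational(-8203, 1774100)) = Rational(-40427280553, 69635199100)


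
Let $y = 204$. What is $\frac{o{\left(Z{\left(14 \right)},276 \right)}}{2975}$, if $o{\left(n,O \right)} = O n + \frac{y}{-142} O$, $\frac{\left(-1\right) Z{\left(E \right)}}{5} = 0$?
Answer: $- \frac{1656}{12425} \approx -0.13328$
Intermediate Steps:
$Z{\left(E \right)} = 0$ ($Z{\left(E \right)} = \left(-5\right) 0 = 0$)
$o{\left(n,O \right)} = - \frac{102 O}{71} + O n$ ($o{\left(n,O \right)} = O n + \frac{204}{-142} O = O n + 204 \left(- \frac{1}{142}\right) O = O n - \frac{102 O}{71} = - \frac{102 O}{71} + O n$)
$\frac{o{\left(Z{\left(14 \right)},276 \right)}}{2975} = \frac{\frac{1}{71} \cdot 276 \left(-102 + 71 \cdot 0\right)}{2975} = \frac{1}{71} \cdot 276 \left(-102 + 0\right) \frac{1}{2975} = \frac{1}{71} \cdot 276 \left(-102\right) \frac{1}{2975} = \left(- \frac{28152}{71}\right) \frac{1}{2975} = - \frac{1656}{12425}$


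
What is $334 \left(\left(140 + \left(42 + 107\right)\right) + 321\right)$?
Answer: $203740$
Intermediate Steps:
$334 \left(\left(140 + \left(42 + 107\right)\right) + 321\right) = 334 \left(\left(140 + 149\right) + 321\right) = 334 \left(289 + 321\right) = 334 \cdot 610 = 203740$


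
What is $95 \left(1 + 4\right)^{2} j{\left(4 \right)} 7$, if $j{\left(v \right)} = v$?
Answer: $66500$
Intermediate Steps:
$95 \left(1 + 4\right)^{2} j{\left(4 \right)} 7 = 95 \left(1 + 4\right)^{2} \cdot 4 \cdot 7 = 95 \cdot 5^{2} \cdot 28 = 95 \cdot 25 \cdot 28 = 2375 \cdot 28 = 66500$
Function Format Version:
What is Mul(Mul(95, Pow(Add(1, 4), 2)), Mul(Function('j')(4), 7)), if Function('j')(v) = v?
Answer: 66500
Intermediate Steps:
Mul(Mul(95, Pow(Add(1, 4), 2)), Mul(Function('j')(4), 7)) = Mul(Mul(95, Pow(Add(1, 4), 2)), Mul(4, 7)) = Mul(Mul(95, Pow(5, 2)), 28) = Mul(Mul(95, 25), 28) = Mul(2375, 28) = 66500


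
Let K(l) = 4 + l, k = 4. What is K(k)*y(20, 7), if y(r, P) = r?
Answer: 160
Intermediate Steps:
K(k)*y(20, 7) = (4 + 4)*20 = 8*20 = 160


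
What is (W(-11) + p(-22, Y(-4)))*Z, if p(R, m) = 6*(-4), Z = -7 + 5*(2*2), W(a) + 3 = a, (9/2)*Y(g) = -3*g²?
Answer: -494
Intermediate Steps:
Y(g) = -2*g²/3 (Y(g) = 2*(-3*g²)/9 = -2*g²/3)
W(a) = -3 + a
Z = 13 (Z = -7 + 5*4 = -7 + 20 = 13)
p(R, m) = -24
(W(-11) + p(-22, Y(-4)))*Z = ((-3 - 11) - 24)*13 = (-14 - 24)*13 = -38*13 = -494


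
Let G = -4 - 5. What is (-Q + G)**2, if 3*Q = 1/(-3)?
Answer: 6400/81 ≈ 79.012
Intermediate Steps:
Q = -1/9 (Q = (1/3)/(-3) = (1/3)*(-1/3) = -1/9 ≈ -0.11111)
G = -9
(-Q + G)**2 = (-1*(-1/9) - 9)**2 = (1/9 - 9)**2 = (-80/9)**2 = 6400/81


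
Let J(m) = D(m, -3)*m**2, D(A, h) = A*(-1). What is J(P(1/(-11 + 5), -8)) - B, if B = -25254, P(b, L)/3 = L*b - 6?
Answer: 27998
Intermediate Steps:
D(A, h) = -A
P(b, L) = -18 + 3*L*b (P(b, L) = 3*(L*b - 6) = 3*(-6 + L*b) = -18 + 3*L*b)
J(m) = -m**3 (J(m) = (-m)*m**2 = -m**3)
J(P(1/(-11 + 5), -8)) - B = -(-18 + 3*(-8)/(-11 + 5))**3 - 1*(-25254) = -(-18 + 3*(-8)/(-6))**3 + 25254 = -(-18 + 3*(-8)*(-1/6))**3 + 25254 = -(-18 + 4)**3 + 25254 = -1*(-14)**3 + 25254 = -1*(-2744) + 25254 = 2744 + 25254 = 27998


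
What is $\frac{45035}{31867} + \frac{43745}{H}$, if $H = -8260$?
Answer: $- \frac{204406563}{52644284} \approx -3.8828$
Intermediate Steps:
$\frac{45035}{31867} + \frac{43745}{H} = \frac{45035}{31867} + \frac{43745}{-8260} = 45035 \cdot \frac{1}{31867} + 43745 \left(- \frac{1}{8260}\right) = \frac{45035}{31867} - \frac{8749}{1652} = - \frac{204406563}{52644284}$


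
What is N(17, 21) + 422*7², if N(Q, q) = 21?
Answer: 20699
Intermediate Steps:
N(17, 21) + 422*7² = 21 + 422*7² = 21 + 422*49 = 21 + 20678 = 20699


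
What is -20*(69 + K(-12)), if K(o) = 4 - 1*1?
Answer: -1440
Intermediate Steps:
K(o) = 3 (K(o) = 4 - 1 = 3)
-20*(69 + K(-12)) = -20*(69 + 3) = -20*72 = -1440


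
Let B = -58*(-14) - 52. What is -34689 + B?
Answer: -33929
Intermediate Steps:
B = 760 (B = 812 - 52 = 760)
-34689 + B = -34689 + 760 = -33929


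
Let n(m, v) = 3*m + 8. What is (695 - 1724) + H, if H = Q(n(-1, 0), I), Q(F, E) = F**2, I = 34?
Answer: -1004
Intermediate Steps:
n(m, v) = 8 + 3*m
H = 25 (H = (8 + 3*(-1))**2 = (8 - 3)**2 = 5**2 = 25)
(695 - 1724) + H = (695 - 1724) + 25 = -1029 + 25 = -1004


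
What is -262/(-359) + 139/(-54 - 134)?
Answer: -645/67492 ≈ -0.0095567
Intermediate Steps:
-262/(-359) + 139/(-54 - 134) = -262*(-1/359) + 139/(-188) = 262/359 + 139*(-1/188) = 262/359 - 139/188 = -645/67492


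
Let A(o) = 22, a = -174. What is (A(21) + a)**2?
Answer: 23104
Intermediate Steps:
(A(21) + a)**2 = (22 - 174)**2 = (-152)**2 = 23104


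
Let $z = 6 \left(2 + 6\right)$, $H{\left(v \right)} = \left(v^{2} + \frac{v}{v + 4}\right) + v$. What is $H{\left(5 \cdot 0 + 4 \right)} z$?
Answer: $984$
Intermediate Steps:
$H{\left(v \right)} = v + v^{2} + \frac{v}{4 + v}$ ($H{\left(v \right)} = \left(v^{2} + \frac{v}{4 + v}\right) + v = v + v^{2} + \frac{v}{4 + v}$)
$z = 48$ ($z = 6 \cdot 8 = 48$)
$H{\left(5 \cdot 0 + 4 \right)} z = \frac{\left(5 \cdot 0 + 4\right) \left(5 + \left(5 \cdot 0 + 4\right)^{2} + 5 \left(5 \cdot 0 + 4\right)\right)}{4 + \left(5 \cdot 0 + 4\right)} 48 = \frac{\left(0 + 4\right) \left(5 + \left(0 + 4\right)^{2} + 5 \left(0 + 4\right)\right)}{4 + \left(0 + 4\right)} 48 = \frac{4 \left(5 + 4^{2} + 5 \cdot 4\right)}{4 + 4} \cdot 48 = \frac{4 \left(5 + 16 + 20\right)}{8} \cdot 48 = 4 \cdot \frac{1}{8} \cdot 41 \cdot 48 = \frac{41}{2} \cdot 48 = 984$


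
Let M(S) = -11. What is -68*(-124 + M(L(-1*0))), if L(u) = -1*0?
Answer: 9180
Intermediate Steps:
L(u) = 0
-68*(-124 + M(L(-1*0))) = -68*(-124 - 11) = -68*(-135) = 9180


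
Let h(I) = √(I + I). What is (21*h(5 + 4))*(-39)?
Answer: -2457*√2 ≈ -3474.7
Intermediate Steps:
h(I) = √2*√I (h(I) = √(2*I) = √2*√I)
(21*h(5 + 4))*(-39) = (21*(√2*√(5 + 4)))*(-39) = (21*(√2*√9))*(-39) = (21*(√2*3))*(-39) = (21*(3*√2))*(-39) = (63*√2)*(-39) = -2457*√2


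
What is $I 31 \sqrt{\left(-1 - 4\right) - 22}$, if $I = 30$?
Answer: $2790 i \sqrt{3} \approx 4832.4 i$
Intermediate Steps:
$I 31 \sqrt{\left(-1 - 4\right) - 22} = 30 \cdot 31 \sqrt{\left(-1 - 4\right) - 22} = 930 \sqrt{\left(-1 - 4\right) - 22} = 930 \sqrt{-5 - 22} = 930 \sqrt{-27} = 930 \cdot 3 i \sqrt{3} = 2790 i \sqrt{3}$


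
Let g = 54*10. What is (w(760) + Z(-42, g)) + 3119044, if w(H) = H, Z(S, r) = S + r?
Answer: 3120302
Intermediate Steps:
g = 540
(w(760) + Z(-42, g)) + 3119044 = (760 + (-42 + 540)) + 3119044 = (760 + 498) + 3119044 = 1258 + 3119044 = 3120302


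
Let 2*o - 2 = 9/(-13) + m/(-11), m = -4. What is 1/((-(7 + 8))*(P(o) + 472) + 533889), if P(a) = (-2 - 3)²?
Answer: 1/526434 ≈ 1.8996e-6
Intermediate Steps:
o = 239/286 (o = 1 + (9/(-13) - 4/(-11))/2 = 1 + (9*(-1/13) - 4*(-1/11))/2 = 1 + (-9/13 + 4/11)/2 = 1 + (½)*(-47/143) = 1 - 47/286 = 239/286 ≈ 0.83566)
P(a) = 25 (P(a) = (-5)² = 25)
1/((-(7 + 8))*(P(o) + 472) + 533889) = 1/((-(7 + 8))*(25 + 472) + 533889) = 1/(-1*15*497 + 533889) = 1/(-15*497 + 533889) = 1/(-7455 + 533889) = 1/526434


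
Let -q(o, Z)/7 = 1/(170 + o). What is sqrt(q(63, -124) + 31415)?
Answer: 2*sqrt(426371826)/233 ≈ 177.24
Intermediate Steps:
q(o, Z) = -7/(170 + o)
sqrt(q(63, -124) + 31415) = sqrt(-7/(170 + 63) + 31415) = sqrt(-7/233 + 31415) = sqrt(7319688/233) = 2*sqrt(426371826)/233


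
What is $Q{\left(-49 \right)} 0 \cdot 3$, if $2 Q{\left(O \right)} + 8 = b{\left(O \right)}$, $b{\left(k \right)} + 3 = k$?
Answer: $0$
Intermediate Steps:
$b{\left(k \right)} = -3 + k$
$Q{\left(O \right)} = - \frac{11}{2} + \frac{O}{2}$ ($Q{\left(O \right)} = -4 + \frac{-3 + O}{2} = -4 + \left(- \frac{3}{2} + \frac{O}{2}\right) = - \frac{11}{2} + \frac{O}{2}$)
$Q{\left(-49 \right)} 0 \cdot 3 = \left(- \frac{11}{2} + \frac{1}{2} \left(-49\right)\right) 0 \cdot 3 = \left(- \frac{11}{2} - \frac{49}{2}\right) 0 = \left(-30\right) 0 = 0$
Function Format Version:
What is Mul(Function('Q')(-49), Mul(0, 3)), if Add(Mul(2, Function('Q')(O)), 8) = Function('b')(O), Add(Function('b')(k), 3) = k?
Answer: 0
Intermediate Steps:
Function('b')(k) = Add(-3, k)
Function('Q')(O) = Add(Rational(-11, 2), Mul(Rational(1, 2), O)) (Function('Q')(O) = Add(-4, Mul(Rational(1, 2), Add(-3, O))) = Add(-4, Add(Rational(-3, 2), Mul(Rational(1, 2), O))) = Add(Rational(-11, 2), Mul(Rational(1, 2), O)))
Mul(Function('Q')(-49), Mul(0, 3)) = Mul(Add(Rational(-11, 2), Mul(Rational(1, 2), -49)), Mul(0, 3)) = Mul(Add(Rational(-11, 2), Rational(-49, 2)), 0) = Mul(-30, 0) = 0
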